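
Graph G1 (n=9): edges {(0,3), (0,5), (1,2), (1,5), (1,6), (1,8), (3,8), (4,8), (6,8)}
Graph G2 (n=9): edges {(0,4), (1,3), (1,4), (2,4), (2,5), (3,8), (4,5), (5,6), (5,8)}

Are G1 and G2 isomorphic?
Yes, isomorphic

The graphs are isomorphic.
One valid mapping φ: V(G1) → V(G2): 0→3, 1→5, 2→6, 3→1, 4→0, 5→8, 6→2, 7→7, 8→4

Verify φ preserves adjacency — for each edge of G1, its image is an edge of G2:
  (0,3) → (φ(0),φ(3)) = (1,3) ∈ E(G2) ✓
  (0,5) → (φ(0),φ(5)) = (3,8) ∈ E(G2) ✓
  (1,2) → (φ(1),φ(2)) = (5,6) ∈ E(G2) ✓
  (1,5) → (φ(1),φ(5)) = (5,8) ∈ E(G2) ✓
  (1,6) → (φ(1),φ(6)) = (2,5) ∈ E(G2) ✓
  (1,8) → (φ(1),φ(8)) = (4,5) ∈ E(G2) ✓
  (3,8) → (φ(3),φ(8)) = (1,4) ∈ E(G2) ✓
  (4,8) → (φ(4),φ(8)) = (0,4) ∈ E(G2) ✓
  (6,8) → (φ(6),φ(8)) = (2,4) ∈ E(G2) ✓
All 9 edges of G1 map to edges of G2, and |E(G1)| = |E(G2)| = 9, so φ is a bijection on edges as well as vertices. Hence G1 ≅ G2.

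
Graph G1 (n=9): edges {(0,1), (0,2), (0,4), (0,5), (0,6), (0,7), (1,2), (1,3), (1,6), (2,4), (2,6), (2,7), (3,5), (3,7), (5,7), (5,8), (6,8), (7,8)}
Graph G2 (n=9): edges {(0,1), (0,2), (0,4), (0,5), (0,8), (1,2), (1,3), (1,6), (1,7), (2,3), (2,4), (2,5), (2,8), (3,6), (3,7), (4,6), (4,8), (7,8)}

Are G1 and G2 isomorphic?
Yes, isomorphic

The graphs are isomorphic.
One valid mapping φ: V(G1) → V(G2): 0→2, 1→8, 2→0, 3→7, 4→5, 5→3, 6→4, 7→1, 8→6

Verify φ preserves adjacency — for each edge of G1, its image is an edge of G2:
  (0,1) → (φ(0),φ(1)) = (2,8) ∈ E(G2) ✓
  (0,2) → (φ(0),φ(2)) = (0,2) ∈ E(G2) ✓
  (0,4) → (φ(0),φ(4)) = (2,5) ∈ E(G2) ✓
  (0,5) → (φ(0),φ(5)) = (2,3) ∈ E(G2) ✓
  (0,6) → (φ(0),φ(6)) = (2,4) ∈ E(G2) ✓
  (0,7) → (φ(0),φ(7)) = (1,2) ∈ E(G2) ✓
  (1,2) → (φ(1),φ(2)) = (0,8) ∈ E(G2) ✓
  (1,3) → (φ(1),φ(3)) = (7,8) ∈ E(G2) ✓
  (1,6) → (φ(1),φ(6)) = (4,8) ∈ E(G2) ✓
  (2,4) → (φ(2),φ(4)) = (0,5) ∈ E(G2) ✓
  (2,6) → (φ(2),φ(6)) = (0,4) ∈ E(G2) ✓
  (2,7) → (φ(2),φ(7)) = (0,1) ∈ E(G2) ✓
  (3,5) → (φ(3),φ(5)) = (3,7) ∈ E(G2) ✓
  (3,7) → (φ(3),φ(7)) = (1,7) ∈ E(G2) ✓
  (5,7) → (φ(5),φ(7)) = (1,3) ∈ E(G2) ✓
  (5,8) → (φ(5),φ(8)) = (3,6) ∈ E(G2) ✓
  (6,8) → (φ(6),φ(8)) = (4,6) ∈ E(G2) ✓
  (7,8) → (φ(7),φ(8)) = (1,6) ∈ E(G2) ✓
All 18 edges of G1 map to edges of G2, and |E(G1)| = |E(G2)| = 18, so φ is a bijection on edges as well as vertices. Hence G1 ≅ G2.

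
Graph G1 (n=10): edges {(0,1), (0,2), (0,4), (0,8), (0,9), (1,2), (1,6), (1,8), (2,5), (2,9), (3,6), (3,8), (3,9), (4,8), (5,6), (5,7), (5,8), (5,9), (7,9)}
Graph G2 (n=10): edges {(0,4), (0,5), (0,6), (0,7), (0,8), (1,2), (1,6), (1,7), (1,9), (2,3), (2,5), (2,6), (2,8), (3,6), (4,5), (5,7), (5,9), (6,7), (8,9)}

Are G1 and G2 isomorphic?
Yes, isomorphic

The graphs are isomorphic.
One valid mapping φ: V(G1) → V(G2): 0→6, 1→1, 2→7, 3→8, 4→3, 5→5, 6→9, 7→4, 8→2, 9→0

Verify φ preserves adjacency — for each edge of G1, its image is an edge of G2:
  (0,1) → (φ(0),φ(1)) = (1,6) ∈ E(G2) ✓
  (0,2) → (φ(0),φ(2)) = (6,7) ∈ E(G2) ✓
  (0,4) → (φ(0),φ(4)) = (3,6) ∈ E(G2) ✓
  (0,8) → (φ(0),φ(8)) = (2,6) ∈ E(G2) ✓
  (0,9) → (φ(0),φ(9)) = (0,6) ∈ E(G2) ✓
  (1,2) → (φ(1),φ(2)) = (1,7) ∈ E(G2) ✓
  (1,6) → (φ(1),φ(6)) = (1,9) ∈ E(G2) ✓
  (1,8) → (φ(1),φ(8)) = (1,2) ∈ E(G2) ✓
  (2,5) → (φ(2),φ(5)) = (5,7) ∈ E(G2) ✓
  (2,9) → (φ(2),φ(9)) = (0,7) ∈ E(G2) ✓
  (3,6) → (φ(3),φ(6)) = (8,9) ∈ E(G2) ✓
  (3,8) → (φ(3),φ(8)) = (2,8) ∈ E(G2) ✓
  (3,9) → (φ(3),φ(9)) = (0,8) ∈ E(G2) ✓
  (4,8) → (φ(4),φ(8)) = (2,3) ∈ E(G2) ✓
  (5,6) → (φ(5),φ(6)) = (5,9) ∈ E(G2) ✓
  (5,7) → (φ(5),φ(7)) = (4,5) ∈ E(G2) ✓
  (5,8) → (φ(5),φ(8)) = (2,5) ∈ E(G2) ✓
  (5,9) → (φ(5),φ(9)) = (0,5) ∈ E(G2) ✓
  (7,9) → (φ(7),φ(9)) = (0,4) ∈ E(G2) ✓
All 19 edges of G1 map to edges of G2, and |E(G1)| = |E(G2)| = 19, so φ is a bijection on edges as well as vertices. Hence G1 ≅ G2.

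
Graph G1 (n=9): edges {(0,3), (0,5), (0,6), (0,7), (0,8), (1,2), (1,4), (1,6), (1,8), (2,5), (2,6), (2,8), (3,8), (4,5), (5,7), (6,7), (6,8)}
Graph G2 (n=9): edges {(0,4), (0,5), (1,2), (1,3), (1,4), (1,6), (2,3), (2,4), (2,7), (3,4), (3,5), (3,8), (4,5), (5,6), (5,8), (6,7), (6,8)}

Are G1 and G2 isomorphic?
Yes, isomorphic

The graphs are isomorphic.
One valid mapping φ: V(G1) → V(G2): 0→5, 1→2, 2→1, 3→0, 4→7, 5→6, 6→3, 7→8, 8→4

Verify φ preserves adjacency — for each edge of G1, its image is an edge of G2:
  (0,3) → (φ(0),φ(3)) = (0,5) ∈ E(G2) ✓
  (0,5) → (φ(0),φ(5)) = (5,6) ∈ E(G2) ✓
  (0,6) → (φ(0),φ(6)) = (3,5) ∈ E(G2) ✓
  (0,7) → (φ(0),φ(7)) = (5,8) ∈ E(G2) ✓
  (0,8) → (φ(0),φ(8)) = (4,5) ∈ E(G2) ✓
  (1,2) → (φ(1),φ(2)) = (1,2) ∈ E(G2) ✓
  (1,4) → (φ(1),φ(4)) = (2,7) ∈ E(G2) ✓
  (1,6) → (φ(1),φ(6)) = (2,3) ∈ E(G2) ✓
  (1,8) → (φ(1),φ(8)) = (2,4) ∈ E(G2) ✓
  (2,5) → (φ(2),φ(5)) = (1,6) ∈ E(G2) ✓
  (2,6) → (φ(2),φ(6)) = (1,3) ∈ E(G2) ✓
  (2,8) → (φ(2),φ(8)) = (1,4) ∈ E(G2) ✓
  (3,8) → (φ(3),φ(8)) = (0,4) ∈ E(G2) ✓
  (4,5) → (φ(4),φ(5)) = (6,7) ∈ E(G2) ✓
  (5,7) → (φ(5),φ(7)) = (6,8) ∈ E(G2) ✓
  (6,7) → (φ(6),φ(7)) = (3,8) ∈ E(G2) ✓
  (6,8) → (φ(6),φ(8)) = (3,4) ∈ E(G2) ✓
All 17 edges of G1 map to edges of G2, and |E(G1)| = |E(G2)| = 17, so φ is a bijection on edges as well as vertices. Hence G1 ≅ G2.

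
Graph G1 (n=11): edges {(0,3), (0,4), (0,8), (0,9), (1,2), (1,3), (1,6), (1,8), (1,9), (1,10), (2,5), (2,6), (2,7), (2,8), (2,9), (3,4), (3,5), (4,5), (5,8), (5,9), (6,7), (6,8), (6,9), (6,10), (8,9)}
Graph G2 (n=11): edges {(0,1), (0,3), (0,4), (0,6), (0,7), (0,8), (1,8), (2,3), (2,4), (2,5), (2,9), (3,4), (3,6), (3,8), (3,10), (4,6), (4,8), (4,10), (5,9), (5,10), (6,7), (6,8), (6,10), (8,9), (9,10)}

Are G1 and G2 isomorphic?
Yes, isomorphic

The graphs are isomorphic.
One valid mapping φ: V(G1) → V(G2): 0→2, 1→8, 2→6, 3→9, 4→5, 5→10, 6→0, 7→7, 8→3, 9→4, 10→1

Verify φ preserves adjacency — for each edge of G1, its image is an edge of G2:
  (0,3) → (φ(0),φ(3)) = (2,9) ∈ E(G2) ✓
  (0,4) → (φ(0),φ(4)) = (2,5) ∈ E(G2) ✓
  (0,8) → (φ(0),φ(8)) = (2,3) ∈ E(G2) ✓
  (0,9) → (φ(0),φ(9)) = (2,4) ∈ E(G2) ✓
  (1,2) → (φ(1),φ(2)) = (6,8) ∈ E(G2) ✓
  (1,3) → (φ(1),φ(3)) = (8,9) ∈ E(G2) ✓
  (1,6) → (φ(1),φ(6)) = (0,8) ∈ E(G2) ✓
  (1,8) → (φ(1),φ(8)) = (3,8) ∈ E(G2) ✓
  (1,9) → (φ(1),φ(9)) = (4,8) ∈ E(G2) ✓
  (1,10) → (φ(1),φ(10)) = (1,8) ∈ E(G2) ✓
  (2,5) → (φ(2),φ(5)) = (6,10) ∈ E(G2) ✓
  (2,6) → (φ(2),φ(6)) = (0,6) ∈ E(G2) ✓
  (2,7) → (φ(2),φ(7)) = (6,7) ∈ E(G2) ✓
  (2,8) → (φ(2),φ(8)) = (3,6) ∈ E(G2) ✓
  (2,9) → (φ(2),φ(9)) = (4,6) ∈ E(G2) ✓
  (3,4) → (φ(3),φ(4)) = (5,9) ∈ E(G2) ✓
  (3,5) → (φ(3),φ(5)) = (9,10) ∈ E(G2) ✓
  (4,5) → (φ(4),φ(5)) = (5,10) ∈ E(G2) ✓
  (5,8) → (φ(5),φ(8)) = (3,10) ∈ E(G2) ✓
  (5,9) → (φ(5),φ(9)) = (4,10) ∈ E(G2) ✓
  (6,7) → (φ(6),φ(7)) = (0,7) ∈ E(G2) ✓
  (6,8) → (φ(6),φ(8)) = (0,3) ∈ E(G2) ✓
  (6,9) → (φ(6),φ(9)) = (0,4) ∈ E(G2) ✓
  (6,10) → (φ(6),φ(10)) = (0,1) ∈ E(G2) ✓
  (8,9) → (φ(8),φ(9)) = (3,4) ∈ E(G2) ✓
All 25 edges of G1 map to edges of G2, and |E(G1)| = |E(G2)| = 25, so φ is a bijection on edges as well as vertices. Hence G1 ≅ G2.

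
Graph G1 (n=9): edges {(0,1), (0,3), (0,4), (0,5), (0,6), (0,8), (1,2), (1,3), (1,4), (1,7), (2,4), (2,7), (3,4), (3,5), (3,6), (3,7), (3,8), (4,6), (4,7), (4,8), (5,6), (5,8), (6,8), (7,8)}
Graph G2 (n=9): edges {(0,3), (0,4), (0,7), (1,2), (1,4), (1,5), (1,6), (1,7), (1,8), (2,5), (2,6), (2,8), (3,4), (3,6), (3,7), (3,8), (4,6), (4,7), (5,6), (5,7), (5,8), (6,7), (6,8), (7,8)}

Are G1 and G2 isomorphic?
Yes, isomorphic

The graphs are isomorphic.
One valid mapping φ: V(G1) → V(G2): 0→1, 1→4, 2→0, 3→6, 4→7, 5→2, 6→5, 7→3, 8→8

Verify φ preserves adjacency — for each edge of G1, its image is an edge of G2:
  (0,1) → (φ(0),φ(1)) = (1,4) ∈ E(G2) ✓
  (0,3) → (φ(0),φ(3)) = (1,6) ∈ E(G2) ✓
  (0,4) → (φ(0),φ(4)) = (1,7) ∈ E(G2) ✓
  (0,5) → (φ(0),φ(5)) = (1,2) ∈ E(G2) ✓
  (0,6) → (φ(0),φ(6)) = (1,5) ∈ E(G2) ✓
  (0,8) → (φ(0),φ(8)) = (1,8) ∈ E(G2) ✓
  (1,2) → (φ(1),φ(2)) = (0,4) ∈ E(G2) ✓
  (1,3) → (φ(1),φ(3)) = (4,6) ∈ E(G2) ✓
  (1,4) → (φ(1),φ(4)) = (4,7) ∈ E(G2) ✓
  (1,7) → (φ(1),φ(7)) = (3,4) ∈ E(G2) ✓
  (2,4) → (φ(2),φ(4)) = (0,7) ∈ E(G2) ✓
  (2,7) → (φ(2),φ(7)) = (0,3) ∈ E(G2) ✓
  (3,4) → (φ(3),φ(4)) = (6,7) ∈ E(G2) ✓
  (3,5) → (φ(3),φ(5)) = (2,6) ∈ E(G2) ✓
  (3,6) → (φ(3),φ(6)) = (5,6) ∈ E(G2) ✓
  (3,7) → (φ(3),φ(7)) = (3,6) ∈ E(G2) ✓
  (3,8) → (φ(3),φ(8)) = (6,8) ∈ E(G2) ✓
  (4,6) → (φ(4),φ(6)) = (5,7) ∈ E(G2) ✓
  (4,7) → (φ(4),φ(7)) = (3,7) ∈ E(G2) ✓
  (4,8) → (φ(4),φ(8)) = (7,8) ∈ E(G2) ✓
  (5,6) → (φ(5),φ(6)) = (2,5) ∈ E(G2) ✓
  (5,8) → (φ(5),φ(8)) = (2,8) ∈ E(G2) ✓
  (6,8) → (φ(6),φ(8)) = (5,8) ∈ E(G2) ✓
  (7,8) → (φ(7),φ(8)) = (3,8) ∈ E(G2) ✓
All 24 edges of G1 map to edges of G2, and |E(G1)| = |E(G2)| = 24, so φ is a bijection on edges as well as vertices. Hence G1 ≅ G2.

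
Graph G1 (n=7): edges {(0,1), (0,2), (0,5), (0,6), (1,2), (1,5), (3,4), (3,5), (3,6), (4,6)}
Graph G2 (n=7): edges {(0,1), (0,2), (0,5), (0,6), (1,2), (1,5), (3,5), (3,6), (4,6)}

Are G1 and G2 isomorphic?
No, not isomorphic

The graphs are NOT isomorphic.

Counting edges: G1 has 10 edge(s); G2 has 9 edge(s).
Edge count is an isomorphism invariant (a bijection on vertices induces a bijection on edges), so differing edge counts rule out isomorphism.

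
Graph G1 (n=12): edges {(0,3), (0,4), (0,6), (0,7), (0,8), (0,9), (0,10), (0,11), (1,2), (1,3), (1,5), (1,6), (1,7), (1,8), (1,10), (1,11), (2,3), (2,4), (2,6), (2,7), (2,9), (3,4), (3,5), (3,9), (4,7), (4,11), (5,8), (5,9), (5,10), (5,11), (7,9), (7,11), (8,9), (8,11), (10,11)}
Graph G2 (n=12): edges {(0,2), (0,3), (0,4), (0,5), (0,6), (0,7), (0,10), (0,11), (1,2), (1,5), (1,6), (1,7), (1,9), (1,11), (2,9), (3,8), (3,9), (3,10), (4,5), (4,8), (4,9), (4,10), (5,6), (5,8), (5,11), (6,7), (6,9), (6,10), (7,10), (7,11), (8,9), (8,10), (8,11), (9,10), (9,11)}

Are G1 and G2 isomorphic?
Yes, isomorphic

The graphs are isomorphic.
One valid mapping φ: V(G1) → V(G2): 0→0, 1→9, 2→1, 3→11, 4→7, 5→8, 6→2, 7→6, 8→4, 9→5, 10→3, 11→10

Verify φ preserves adjacency — for each edge of G1, its image is an edge of G2:
  (0,3) → (φ(0),φ(3)) = (0,11) ∈ E(G2) ✓
  (0,4) → (φ(0),φ(4)) = (0,7) ∈ E(G2) ✓
  (0,6) → (φ(0),φ(6)) = (0,2) ∈ E(G2) ✓
  (0,7) → (φ(0),φ(7)) = (0,6) ∈ E(G2) ✓
  (0,8) → (φ(0),φ(8)) = (0,4) ∈ E(G2) ✓
  (0,9) → (φ(0),φ(9)) = (0,5) ∈ E(G2) ✓
  (0,10) → (φ(0),φ(10)) = (0,3) ∈ E(G2) ✓
  (0,11) → (φ(0),φ(11)) = (0,10) ∈ E(G2) ✓
  (1,2) → (φ(1),φ(2)) = (1,9) ∈ E(G2) ✓
  (1,3) → (φ(1),φ(3)) = (9,11) ∈ E(G2) ✓
  (1,5) → (φ(1),φ(5)) = (8,9) ∈ E(G2) ✓
  (1,6) → (φ(1),φ(6)) = (2,9) ∈ E(G2) ✓
  (1,7) → (φ(1),φ(7)) = (6,9) ∈ E(G2) ✓
  (1,8) → (φ(1),φ(8)) = (4,9) ∈ E(G2) ✓
  (1,10) → (φ(1),φ(10)) = (3,9) ∈ E(G2) ✓
  (1,11) → (φ(1),φ(11)) = (9,10) ∈ E(G2) ✓
  (2,3) → (φ(2),φ(3)) = (1,11) ∈ E(G2) ✓
  (2,4) → (φ(2),φ(4)) = (1,7) ∈ E(G2) ✓
  (2,6) → (φ(2),φ(6)) = (1,2) ∈ E(G2) ✓
  (2,7) → (φ(2),φ(7)) = (1,6) ∈ E(G2) ✓
  (2,9) → (φ(2),φ(9)) = (1,5) ∈ E(G2) ✓
  (3,4) → (φ(3),φ(4)) = (7,11) ∈ E(G2) ✓
  (3,5) → (φ(3),φ(5)) = (8,11) ∈ E(G2) ✓
  (3,9) → (φ(3),φ(9)) = (5,11) ∈ E(G2) ✓
  (4,7) → (φ(4),φ(7)) = (6,7) ∈ E(G2) ✓
  (4,11) → (φ(4),φ(11)) = (7,10) ∈ E(G2) ✓
  (5,8) → (φ(5),φ(8)) = (4,8) ∈ E(G2) ✓
  (5,9) → (φ(5),φ(9)) = (5,8) ∈ E(G2) ✓
  (5,10) → (φ(5),φ(10)) = (3,8) ∈ E(G2) ✓
  (5,11) → (φ(5),φ(11)) = (8,10) ∈ E(G2) ✓
  (7,9) → (φ(7),φ(9)) = (5,6) ∈ E(G2) ✓
  (7,11) → (φ(7),φ(11)) = (6,10) ∈ E(G2) ✓
  (8,9) → (φ(8),φ(9)) = (4,5) ∈ E(G2) ✓
  (8,11) → (φ(8),φ(11)) = (4,10) ∈ E(G2) ✓
  (10,11) → (φ(10),φ(11)) = (3,10) ∈ E(G2) ✓
All 35 edges of G1 map to edges of G2, and |E(G1)| = |E(G2)| = 35, so φ is a bijection on edges as well as vertices. Hence G1 ≅ G2.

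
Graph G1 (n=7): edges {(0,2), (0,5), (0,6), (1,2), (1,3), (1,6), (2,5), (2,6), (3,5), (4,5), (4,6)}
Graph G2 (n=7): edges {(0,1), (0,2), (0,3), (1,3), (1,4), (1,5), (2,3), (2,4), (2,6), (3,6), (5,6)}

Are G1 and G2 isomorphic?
Yes, isomorphic

The graphs are isomorphic.
One valid mapping φ: V(G1) → V(G2): 0→0, 1→6, 2→3, 3→5, 4→4, 5→1, 6→2

Verify φ preserves adjacency — for each edge of G1, its image is an edge of G2:
  (0,2) → (φ(0),φ(2)) = (0,3) ∈ E(G2) ✓
  (0,5) → (φ(0),φ(5)) = (0,1) ∈ E(G2) ✓
  (0,6) → (φ(0),φ(6)) = (0,2) ∈ E(G2) ✓
  (1,2) → (φ(1),φ(2)) = (3,6) ∈ E(G2) ✓
  (1,3) → (φ(1),φ(3)) = (5,6) ∈ E(G2) ✓
  (1,6) → (φ(1),φ(6)) = (2,6) ∈ E(G2) ✓
  (2,5) → (φ(2),φ(5)) = (1,3) ∈ E(G2) ✓
  (2,6) → (φ(2),φ(6)) = (2,3) ∈ E(G2) ✓
  (3,5) → (φ(3),φ(5)) = (1,5) ∈ E(G2) ✓
  (4,5) → (φ(4),φ(5)) = (1,4) ∈ E(G2) ✓
  (4,6) → (φ(4),φ(6)) = (2,4) ∈ E(G2) ✓
All 11 edges of G1 map to edges of G2, and |E(G1)| = |E(G2)| = 11, so φ is a bijection on edges as well as vertices. Hence G1 ≅ G2.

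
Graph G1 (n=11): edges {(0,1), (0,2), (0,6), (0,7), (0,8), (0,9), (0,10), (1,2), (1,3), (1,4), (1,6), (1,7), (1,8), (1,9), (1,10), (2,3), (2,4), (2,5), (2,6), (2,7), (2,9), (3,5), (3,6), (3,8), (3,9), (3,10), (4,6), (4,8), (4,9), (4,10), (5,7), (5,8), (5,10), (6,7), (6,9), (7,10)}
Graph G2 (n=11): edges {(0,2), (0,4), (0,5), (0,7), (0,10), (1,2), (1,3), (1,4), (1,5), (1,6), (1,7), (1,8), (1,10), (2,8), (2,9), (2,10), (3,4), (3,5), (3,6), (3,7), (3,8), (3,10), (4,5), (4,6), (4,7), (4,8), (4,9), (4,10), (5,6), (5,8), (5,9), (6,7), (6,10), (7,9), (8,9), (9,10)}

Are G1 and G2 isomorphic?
Yes, isomorphic

The graphs are isomorphic.
One valid mapping φ: V(G1) → V(G2): 0→5, 1→4, 2→1, 3→10, 4→7, 5→2, 6→3, 7→8, 8→0, 9→6, 10→9

Verify φ preserves adjacency — for each edge of G1, its image is an edge of G2:
  (0,1) → (φ(0),φ(1)) = (4,5) ∈ E(G2) ✓
  (0,2) → (φ(0),φ(2)) = (1,5) ∈ E(G2) ✓
  (0,6) → (φ(0),φ(6)) = (3,5) ∈ E(G2) ✓
  (0,7) → (φ(0),φ(7)) = (5,8) ∈ E(G2) ✓
  (0,8) → (φ(0),φ(8)) = (0,5) ∈ E(G2) ✓
  (0,9) → (φ(0),φ(9)) = (5,6) ∈ E(G2) ✓
  (0,10) → (φ(0),φ(10)) = (5,9) ∈ E(G2) ✓
  (1,2) → (φ(1),φ(2)) = (1,4) ∈ E(G2) ✓
  (1,3) → (φ(1),φ(3)) = (4,10) ∈ E(G2) ✓
  (1,4) → (φ(1),φ(4)) = (4,7) ∈ E(G2) ✓
  (1,6) → (φ(1),φ(6)) = (3,4) ∈ E(G2) ✓
  (1,7) → (φ(1),φ(7)) = (4,8) ∈ E(G2) ✓
  (1,8) → (φ(1),φ(8)) = (0,4) ∈ E(G2) ✓
  (1,9) → (φ(1),φ(9)) = (4,6) ∈ E(G2) ✓
  (1,10) → (φ(1),φ(10)) = (4,9) ∈ E(G2) ✓
  (2,3) → (φ(2),φ(3)) = (1,10) ∈ E(G2) ✓
  (2,4) → (φ(2),φ(4)) = (1,7) ∈ E(G2) ✓
  (2,5) → (φ(2),φ(5)) = (1,2) ∈ E(G2) ✓
  (2,6) → (φ(2),φ(6)) = (1,3) ∈ E(G2) ✓
  (2,7) → (φ(2),φ(7)) = (1,8) ∈ E(G2) ✓
  (2,9) → (φ(2),φ(9)) = (1,6) ∈ E(G2) ✓
  (3,5) → (φ(3),φ(5)) = (2,10) ∈ E(G2) ✓
  (3,6) → (φ(3),φ(6)) = (3,10) ∈ E(G2) ✓
  (3,8) → (φ(3),φ(8)) = (0,10) ∈ E(G2) ✓
  (3,9) → (φ(3),φ(9)) = (6,10) ∈ E(G2) ✓
  (3,10) → (φ(3),φ(10)) = (9,10) ∈ E(G2) ✓
  (4,6) → (φ(4),φ(6)) = (3,7) ∈ E(G2) ✓
  (4,8) → (φ(4),φ(8)) = (0,7) ∈ E(G2) ✓
  (4,9) → (φ(4),φ(9)) = (6,7) ∈ E(G2) ✓
  (4,10) → (φ(4),φ(10)) = (7,9) ∈ E(G2) ✓
  (5,7) → (φ(5),φ(7)) = (2,8) ∈ E(G2) ✓
  (5,8) → (φ(5),φ(8)) = (0,2) ∈ E(G2) ✓
  (5,10) → (φ(5),φ(10)) = (2,9) ∈ E(G2) ✓
  (6,7) → (φ(6),φ(7)) = (3,8) ∈ E(G2) ✓
  (6,9) → (φ(6),φ(9)) = (3,6) ∈ E(G2) ✓
  (7,10) → (φ(7),φ(10)) = (8,9) ∈ E(G2) ✓
All 36 edges of G1 map to edges of G2, and |E(G1)| = |E(G2)| = 36, so φ is a bijection on edges as well as vertices. Hence G1 ≅ G2.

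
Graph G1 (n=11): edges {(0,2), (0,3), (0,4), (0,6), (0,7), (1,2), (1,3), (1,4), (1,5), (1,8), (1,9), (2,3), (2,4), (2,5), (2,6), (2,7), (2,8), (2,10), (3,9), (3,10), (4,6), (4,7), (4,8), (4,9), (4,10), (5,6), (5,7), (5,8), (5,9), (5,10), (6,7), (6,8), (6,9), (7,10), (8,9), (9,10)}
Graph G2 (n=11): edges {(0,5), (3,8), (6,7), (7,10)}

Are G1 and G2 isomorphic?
No, not isomorphic

The graphs are NOT isomorphic.

Connected components of G1: 1 component(s) with vertex sets [[0, 1, 2, 3, 4, 5, 6, 7, 8, 9, 10]], sizes [11].
Connected components of G2: 7 component(s) with vertex sets [[1], [2], [4], [9], [0, 5], [3, 8], [6, 7, 10]], sizes [1, 1, 1, 1, 2, 2, 3].
The number of connected components (and the multiset of component sizes) is an isomorphism invariant — an isomorphism maps each component of G1 bijectively onto a component of G2. Since G1 has 1 component(s) and G2 has 7, they cannot be isomorphic.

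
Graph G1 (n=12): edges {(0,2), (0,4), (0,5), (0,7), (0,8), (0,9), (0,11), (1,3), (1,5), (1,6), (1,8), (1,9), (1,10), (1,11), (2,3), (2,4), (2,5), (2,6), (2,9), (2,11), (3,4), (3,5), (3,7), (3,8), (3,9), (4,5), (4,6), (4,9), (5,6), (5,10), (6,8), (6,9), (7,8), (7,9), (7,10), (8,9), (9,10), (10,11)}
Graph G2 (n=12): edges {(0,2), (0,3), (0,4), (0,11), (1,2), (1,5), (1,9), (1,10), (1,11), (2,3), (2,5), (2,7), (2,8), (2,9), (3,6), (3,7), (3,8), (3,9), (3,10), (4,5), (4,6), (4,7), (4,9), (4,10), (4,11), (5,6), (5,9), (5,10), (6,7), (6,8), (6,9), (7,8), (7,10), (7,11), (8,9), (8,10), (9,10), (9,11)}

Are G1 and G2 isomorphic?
Yes, isomorphic

The graphs are isomorphic.
One valid mapping φ: V(G1) → V(G2): 0→2, 1→4, 2→3, 3→10, 4→8, 5→7, 6→6, 7→1, 8→5, 9→9, 10→11, 11→0

Verify φ preserves adjacency — for each edge of G1, its image is an edge of G2:
  (0,2) → (φ(0),φ(2)) = (2,3) ∈ E(G2) ✓
  (0,4) → (φ(0),φ(4)) = (2,8) ∈ E(G2) ✓
  (0,5) → (φ(0),φ(5)) = (2,7) ∈ E(G2) ✓
  (0,7) → (φ(0),φ(7)) = (1,2) ∈ E(G2) ✓
  (0,8) → (φ(0),φ(8)) = (2,5) ∈ E(G2) ✓
  (0,9) → (φ(0),φ(9)) = (2,9) ∈ E(G2) ✓
  (0,11) → (φ(0),φ(11)) = (0,2) ∈ E(G2) ✓
  (1,3) → (φ(1),φ(3)) = (4,10) ∈ E(G2) ✓
  (1,5) → (φ(1),φ(5)) = (4,7) ∈ E(G2) ✓
  (1,6) → (φ(1),φ(6)) = (4,6) ∈ E(G2) ✓
  (1,8) → (φ(1),φ(8)) = (4,5) ∈ E(G2) ✓
  (1,9) → (φ(1),φ(9)) = (4,9) ∈ E(G2) ✓
  (1,10) → (φ(1),φ(10)) = (4,11) ∈ E(G2) ✓
  (1,11) → (φ(1),φ(11)) = (0,4) ∈ E(G2) ✓
  (2,3) → (φ(2),φ(3)) = (3,10) ∈ E(G2) ✓
  (2,4) → (φ(2),φ(4)) = (3,8) ∈ E(G2) ✓
  (2,5) → (φ(2),φ(5)) = (3,7) ∈ E(G2) ✓
  (2,6) → (φ(2),φ(6)) = (3,6) ∈ E(G2) ✓
  (2,9) → (φ(2),φ(9)) = (3,9) ∈ E(G2) ✓
  (2,11) → (φ(2),φ(11)) = (0,3) ∈ E(G2) ✓
  (3,4) → (φ(3),φ(4)) = (8,10) ∈ E(G2) ✓
  (3,5) → (φ(3),φ(5)) = (7,10) ∈ E(G2) ✓
  (3,7) → (φ(3),φ(7)) = (1,10) ∈ E(G2) ✓
  (3,8) → (φ(3),φ(8)) = (5,10) ∈ E(G2) ✓
  (3,9) → (φ(3),φ(9)) = (9,10) ∈ E(G2) ✓
  (4,5) → (φ(4),φ(5)) = (7,8) ∈ E(G2) ✓
  (4,6) → (φ(4),φ(6)) = (6,8) ∈ E(G2) ✓
  (4,9) → (φ(4),φ(9)) = (8,9) ∈ E(G2) ✓
  (5,6) → (φ(5),φ(6)) = (6,7) ∈ E(G2) ✓
  (5,10) → (φ(5),φ(10)) = (7,11) ∈ E(G2) ✓
  (6,8) → (φ(6),φ(8)) = (5,6) ∈ E(G2) ✓
  (6,9) → (φ(6),φ(9)) = (6,9) ∈ E(G2) ✓
  (7,8) → (φ(7),φ(8)) = (1,5) ∈ E(G2) ✓
  (7,9) → (φ(7),φ(9)) = (1,9) ∈ E(G2) ✓
  (7,10) → (φ(7),φ(10)) = (1,11) ∈ E(G2) ✓
  (8,9) → (φ(8),φ(9)) = (5,9) ∈ E(G2) ✓
  (9,10) → (φ(9),φ(10)) = (9,11) ∈ E(G2) ✓
  (10,11) → (φ(10),φ(11)) = (0,11) ∈ E(G2) ✓
All 38 edges of G1 map to edges of G2, and |E(G1)| = |E(G2)| = 38, so φ is a bijection on edges as well as vertices. Hence G1 ≅ G2.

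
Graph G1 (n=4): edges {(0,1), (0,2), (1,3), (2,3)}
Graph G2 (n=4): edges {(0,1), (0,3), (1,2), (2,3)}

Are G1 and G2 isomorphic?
Yes, isomorphic

The graphs are isomorphic.
One valid mapping φ: V(G1) → V(G2): 0→0, 1→1, 2→3, 3→2

Verify φ preserves adjacency — for each edge of G1, its image is an edge of G2:
  (0,1) → (φ(0),φ(1)) = (0,1) ∈ E(G2) ✓
  (0,2) → (φ(0),φ(2)) = (0,3) ∈ E(G2) ✓
  (1,3) → (φ(1),φ(3)) = (1,2) ∈ E(G2) ✓
  (2,3) → (φ(2),φ(3)) = (2,3) ∈ E(G2) ✓
All 4 edges of G1 map to edges of G2, and |E(G1)| = |E(G2)| = 4, so φ is a bijection on edges as well as vertices. Hence G1 ≅ G2.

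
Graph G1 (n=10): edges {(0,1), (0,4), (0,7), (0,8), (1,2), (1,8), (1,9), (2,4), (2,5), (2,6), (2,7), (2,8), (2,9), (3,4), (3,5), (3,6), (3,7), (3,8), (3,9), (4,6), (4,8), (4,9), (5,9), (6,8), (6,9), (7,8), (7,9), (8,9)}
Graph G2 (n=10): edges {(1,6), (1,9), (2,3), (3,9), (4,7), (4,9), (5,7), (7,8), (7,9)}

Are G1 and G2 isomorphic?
No, not isomorphic

The graphs are NOT isomorphic.

Connected components of G1: 1 component(s) with vertex sets [[0, 1, 2, 3, 4, 5, 6, 7, 8, 9]], sizes [10].
Connected components of G2: 2 component(s) with vertex sets [[0], [1, 2, 3, 4, 5, 6, 7, 8, 9]], sizes [1, 9].
The number of connected components (and the multiset of component sizes) is an isomorphism invariant — an isomorphism maps each component of G1 bijectively onto a component of G2. Since G1 has 1 component(s) and G2 has 2, they cannot be isomorphic.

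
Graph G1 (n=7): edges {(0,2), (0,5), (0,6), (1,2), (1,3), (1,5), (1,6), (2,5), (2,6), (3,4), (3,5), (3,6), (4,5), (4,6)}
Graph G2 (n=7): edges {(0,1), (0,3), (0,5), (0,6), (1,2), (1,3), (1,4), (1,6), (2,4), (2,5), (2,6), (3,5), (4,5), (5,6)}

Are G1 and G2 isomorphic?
Yes, isomorphic

The graphs are isomorphic.
One valid mapping φ: V(G1) → V(G2): 0→4, 1→6, 2→2, 3→0, 4→3, 5→5, 6→1

Verify φ preserves adjacency — for each edge of G1, its image is an edge of G2:
  (0,2) → (φ(0),φ(2)) = (2,4) ∈ E(G2) ✓
  (0,5) → (φ(0),φ(5)) = (4,5) ∈ E(G2) ✓
  (0,6) → (φ(0),φ(6)) = (1,4) ∈ E(G2) ✓
  (1,2) → (φ(1),φ(2)) = (2,6) ∈ E(G2) ✓
  (1,3) → (φ(1),φ(3)) = (0,6) ∈ E(G2) ✓
  (1,5) → (φ(1),φ(5)) = (5,6) ∈ E(G2) ✓
  (1,6) → (φ(1),φ(6)) = (1,6) ∈ E(G2) ✓
  (2,5) → (φ(2),φ(5)) = (2,5) ∈ E(G2) ✓
  (2,6) → (φ(2),φ(6)) = (1,2) ∈ E(G2) ✓
  (3,4) → (φ(3),φ(4)) = (0,3) ∈ E(G2) ✓
  (3,5) → (φ(3),φ(5)) = (0,5) ∈ E(G2) ✓
  (3,6) → (φ(3),φ(6)) = (0,1) ∈ E(G2) ✓
  (4,5) → (φ(4),φ(5)) = (3,5) ∈ E(G2) ✓
  (4,6) → (φ(4),φ(6)) = (1,3) ∈ E(G2) ✓
All 14 edges of G1 map to edges of G2, and |E(G1)| = |E(G2)| = 14, so φ is a bijection on edges as well as vertices. Hence G1 ≅ G2.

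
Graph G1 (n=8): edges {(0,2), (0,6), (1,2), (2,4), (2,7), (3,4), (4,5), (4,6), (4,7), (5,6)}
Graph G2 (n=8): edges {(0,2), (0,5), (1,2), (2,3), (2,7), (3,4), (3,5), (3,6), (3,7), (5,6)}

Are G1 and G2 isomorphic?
Yes, isomorphic

The graphs are isomorphic.
One valid mapping φ: V(G1) → V(G2): 0→0, 1→1, 2→2, 3→4, 4→3, 5→6, 6→5, 7→7

Verify φ preserves adjacency — for each edge of G1, its image is an edge of G2:
  (0,2) → (φ(0),φ(2)) = (0,2) ∈ E(G2) ✓
  (0,6) → (φ(0),φ(6)) = (0,5) ∈ E(G2) ✓
  (1,2) → (φ(1),φ(2)) = (1,2) ∈ E(G2) ✓
  (2,4) → (φ(2),φ(4)) = (2,3) ∈ E(G2) ✓
  (2,7) → (φ(2),φ(7)) = (2,7) ∈ E(G2) ✓
  (3,4) → (φ(3),φ(4)) = (3,4) ∈ E(G2) ✓
  (4,5) → (φ(4),φ(5)) = (3,6) ∈ E(G2) ✓
  (4,6) → (φ(4),φ(6)) = (3,5) ∈ E(G2) ✓
  (4,7) → (φ(4),φ(7)) = (3,7) ∈ E(G2) ✓
  (5,6) → (φ(5),φ(6)) = (5,6) ∈ E(G2) ✓
All 10 edges of G1 map to edges of G2, and |E(G1)| = |E(G2)| = 10, so φ is a bijection on edges as well as vertices. Hence G1 ≅ G2.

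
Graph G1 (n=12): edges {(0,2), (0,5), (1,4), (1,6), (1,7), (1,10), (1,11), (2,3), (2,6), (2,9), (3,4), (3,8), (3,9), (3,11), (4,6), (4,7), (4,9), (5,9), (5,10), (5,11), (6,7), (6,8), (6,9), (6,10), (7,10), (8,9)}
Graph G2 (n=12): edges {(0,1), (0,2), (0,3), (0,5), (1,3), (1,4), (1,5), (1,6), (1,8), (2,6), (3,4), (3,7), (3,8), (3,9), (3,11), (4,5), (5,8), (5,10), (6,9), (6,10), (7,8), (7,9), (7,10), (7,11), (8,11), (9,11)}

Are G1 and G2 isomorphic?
Yes, isomorphic

The graphs are isomorphic.
One valid mapping φ: V(G1) → V(G2): 0→2, 1→7, 2→0, 3→5, 4→8, 5→6, 6→3, 7→11, 8→4, 9→1, 10→9, 11→10

Verify φ preserves adjacency — for each edge of G1, its image is an edge of G2:
  (0,2) → (φ(0),φ(2)) = (0,2) ∈ E(G2) ✓
  (0,5) → (φ(0),φ(5)) = (2,6) ∈ E(G2) ✓
  (1,4) → (φ(1),φ(4)) = (7,8) ∈ E(G2) ✓
  (1,6) → (φ(1),φ(6)) = (3,7) ∈ E(G2) ✓
  (1,7) → (φ(1),φ(7)) = (7,11) ∈ E(G2) ✓
  (1,10) → (φ(1),φ(10)) = (7,9) ∈ E(G2) ✓
  (1,11) → (φ(1),φ(11)) = (7,10) ∈ E(G2) ✓
  (2,3) → (φ(2),φ(3)) = (0,5) ∈ E(G2) ✓
  (2,6) → (φ(2),φ(6)) = (0,3) ∈ E(G2) ✓
  (2,9) → (φ(2),φ(9)) = (0,1) ∈ E(G2) ✓
  (3,4) → (φ(3),φ(4)) = (5,8) ∈ E(G2) ✓
  (3,8) → (φ(3),φ(8)) = (4,5) ∈ E(G2) ✓
  (3,9) → (φ(3),φ(9)) = (1,5) ∈ E(G2) ✓
  (3,11) → (φ(3),φ(11)) = (5,10) ∈ E(G2) ✓
  (4,6) → (φ(4),φ(6)) = (3,8) ∈ E(G2) ✓
  (4,7) → (φ(4),φ(7)) = (8,11) ∈ E(G2) ✓
  (4,9) → (φ(4),φ(9)) = (1,8) ∈ E(G2) ✓
  (5,9) → (φ(5),φ(9)) = (1,6) ∈ E(G2) ✓
  (5,10) → (φ(5),φ(10)) = (6,9) ∈ E(G2) ✓
  (5,11) → (φ(5),φ(11)) = (6,10) ∈ E(G2) ✓
  (6,7) → (φ(6),φ(7)) = (3,11) ∈ E(G2) ✓
  (6,8) → (φ(6),φ(8)) = (3,4) ∈ E(G2) ✓
  (6,9) → (φ(6),φ(9)) = (1,3) ∈ E(G2) ✓
  (6,10) → (φ(6),φ(10)) = (3,9) ∈ E(G2) ✓
  (7,10) → (φ(7),φ(10)) = (9,11) ∈ E(G2) ✓
  (8,9) → (φ(8),φ(9)) = (1,4) ∈ E(G2) ✓
All 26 edges of G1 map to edges of G2, and |E(G1)| = |E(G2)| = 26, so φ is a bijection on edges as well as vertices. Hence G1 ≅ G2.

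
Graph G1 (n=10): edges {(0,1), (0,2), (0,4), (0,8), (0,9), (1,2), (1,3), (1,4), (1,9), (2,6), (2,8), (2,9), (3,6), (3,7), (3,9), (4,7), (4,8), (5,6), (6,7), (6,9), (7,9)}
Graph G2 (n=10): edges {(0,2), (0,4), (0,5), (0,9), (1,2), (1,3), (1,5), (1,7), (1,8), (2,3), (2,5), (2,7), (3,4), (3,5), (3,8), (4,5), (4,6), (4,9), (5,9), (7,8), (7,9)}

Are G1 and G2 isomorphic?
Yes, isomorphic

The graphs are isomorphic.
One valid mapping φ: V(G1) → V(G2): 0→1, 1→2, 2→3, 3→0, 4→7, 5→6, 6→4, 7→9, 8→8, 9→5

Verify φ preserves adjacency — for each edge of G1, its image is an edge of G2:
  (0,1) → (φ(0),φ(1)) = (1,2) ∈ E(G2) ✓
  (0,2) → (φ(0),φ(2)) = (1,3) ∈ E(G2) ✓
  (0,4) → (φ(0),φ(4)) = (1,7) ∈ E(G2) ✓
  (0,8) → (φ(0),φ(8)) = (1,8) ∈ E(G2) ✓
  (0,9) → (φ(0),φ(9)) = (1,5) ∈ E(G2) ✓
  (1,2) → (φ(1),φ(2)) = (2,3) ∈ E(G2) ✓
  (1,3) → (φ(1),φ(3)) = (0,2) ∈ E(G2) ✓
  (1,4) → (φ(1),φ(4)) = (2,7) ∈ E(G2) ✓
  (1,9) → (φ(1),φ(9)) = (2,5) ∈ E(G2) ✓
  (2,6) → (φ(2),φ(6)) = (3,4) ∈ E(G2) ✓
  (2,8) → (φ(2),φ(8)) = (3,8) ∈ E(G2) ✓
  (2,9) → (φ(2),φ(9)) = (3,5) ∈ E(G2) ✓
  (3,6) → (φ(3),φ(6)) = (0,4) ∈ E(G2) ✓
  (3,7) → (φ(3),φ(7)) = (0,9) ∈ E(G2) ✓
  (3,9) → (φ(3),φ(9)) = (0,5) ∈ E(G2) ✓
  (4,7) → (φ(4),φ(7)) = (7,9) ∈ E(G2) ✓
  (4,8) → (φ(4),φ(8)) = (7,8) ∈ E(G2) ✓
  (5,6) → (φ(5),φ(6)) = (4,6) ∈ E(G2) ✓
  (6,7) → (φ(6),φ(7)) = (4,9) ∈ E(G2) ✓
  (6,9) → (φ(6),φ(9)) = (4,5) ∈ E(G2) ✓
  (7,9) → (φ(7),φ(9)) = (5,9) ∈ E(G2) ✓
All 21 edges of G1 map to edges of G2, and |E(G1)| = |E(G2)| = 21, so φ is a bijection on edges as well as vertices. Hence G1 ≅ G2.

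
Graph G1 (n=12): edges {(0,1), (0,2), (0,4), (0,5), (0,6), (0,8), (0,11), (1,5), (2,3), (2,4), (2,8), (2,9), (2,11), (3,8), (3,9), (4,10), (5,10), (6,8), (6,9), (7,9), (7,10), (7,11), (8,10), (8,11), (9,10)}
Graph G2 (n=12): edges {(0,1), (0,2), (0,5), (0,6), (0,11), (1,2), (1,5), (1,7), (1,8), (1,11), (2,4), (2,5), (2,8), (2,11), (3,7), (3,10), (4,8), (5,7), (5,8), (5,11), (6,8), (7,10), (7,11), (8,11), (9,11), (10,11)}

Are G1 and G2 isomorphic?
No, not isomorphic

The graphs are NOT isomorphic.

Counting triangles (3-cliques): G1 has 10, G2 has 22.
Triangle count is an isomorphism invariant, so differing triangle counts rule out isomorphism.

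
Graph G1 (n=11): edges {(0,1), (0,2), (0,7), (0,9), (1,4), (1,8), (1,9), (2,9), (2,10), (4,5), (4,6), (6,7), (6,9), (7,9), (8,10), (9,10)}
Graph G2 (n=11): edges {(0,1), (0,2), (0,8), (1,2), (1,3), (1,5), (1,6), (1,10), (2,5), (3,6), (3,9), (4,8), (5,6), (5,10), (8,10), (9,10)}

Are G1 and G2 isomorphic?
Yes, isomorphic

The graphs are isomorphic.
One valid mapping φ: V(G1) → V(G2): 0→5, 1→10, 2→6, 3→7, 4→8, 5→4, 6→0, 7→2, 8→9, 9→1, 10→3

Verify φ preserves adjacency — for each edge of G1, its image is an edge of G2:
  (0,1) → (φ(0),φ(1)) = (5,10) ∈ E(G2) ✓
  (0,2) → (φ(0),φ(2)) = (5,6) ∈ E(G2) ✓
  (0,7) → (φ(0),φ(7)) = (2,5) ∈ E(G2) ✓
  (0,9) → (φ(0),φ(9)) = (1,5) ∈ E(G2) ✓
  (1,4) → (φ(1),φ(4)) = (8,10) ∈ E(G2) ✓
  (1,8) → (φ(1),φ(8)) = (9,10) ∈ E(G2) ✓
  (1,9) → (φ(1),φ(9)) = (1,10) ∈ E(G2) ✓
  (2,9) → (φ(2),φ(9)) = (1,6) ∈ E(G2) ✓
  (2,10) → (φ(2),φ(10)) = (3,6) ∈ E(G2) ✓
  (4,5) → (φ(4),φ(5)) = (4,8) ∈ E(G2) ✓
  (4,6) → (φ(4),φ(6)) = (0,8) ∈ E(G2) ✓
  (6,7) → (φ(6),φ(7)) = (0,2) ∈ E(G2) ✓
  (6,9) → (φ(6),φ(9)) = (0,1) ∈ E(G2) ✓
  (7,9) → (φ(7),φ(9)) = (1,2) ∈ E(G2) ✓
  (8,10) → (φ(8),φ(10)) = (3,9) ∈ E(G2) ✓
  (9,10) → (φ(9),φ(10)) = (1,3) ∈ E(G2) ✓
All 16 edges of G1 map to edges of G2, and |E(G1)| = |E(G2)| = 16, so φ is a bijection on edges as well as vertices. Hence G1 ≅ G2.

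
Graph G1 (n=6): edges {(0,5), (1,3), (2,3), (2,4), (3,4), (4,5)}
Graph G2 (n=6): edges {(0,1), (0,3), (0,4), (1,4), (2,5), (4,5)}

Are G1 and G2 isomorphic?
Yes, isomorphic

The graphs are isomorphic.
One valid mapping φ: V(G1) → V(G2): 0→2, 1→3, 2→1, 3→0, 4→4, 5→5

Verify φ preserves adjacency — for each edge of G1, its image is an edge of G2:
  (0,5) → (φ(0),φ(5)) = (2,5) ∈ E(G2) ✓
  (1,3) → (φ(1),φ(3)) = (0,3) ∈ E(G2) ✓
  (2,3) → (φ(2),φ(3)) = (0,1) ∈ E(G2) ✓
  (2,4) → (φ(2),φ(4)) = (1,4) ∈ E(G2) ✓
  (3,4) → (φ(3),φ(4)) = (0,4) ∈ E(G2) ✓
  (4,5) → (φ(4),φ(5)) = (4,5) ∈ E(G2) ✓
All 6 edges of G1 map to edges of G2, and |E(G1)| = |E(G2)| = 6, so φ is a bijection on edges as well as vertices. Hence G1 ≅ G2.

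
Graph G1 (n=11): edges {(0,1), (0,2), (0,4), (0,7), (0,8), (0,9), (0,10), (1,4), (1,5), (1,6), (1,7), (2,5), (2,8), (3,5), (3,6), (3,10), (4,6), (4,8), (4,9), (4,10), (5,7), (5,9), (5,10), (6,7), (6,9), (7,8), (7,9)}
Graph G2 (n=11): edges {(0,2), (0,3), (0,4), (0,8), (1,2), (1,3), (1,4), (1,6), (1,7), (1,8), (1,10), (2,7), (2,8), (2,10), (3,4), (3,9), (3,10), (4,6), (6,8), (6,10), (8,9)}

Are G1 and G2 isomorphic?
No, not isomorphic

The graphs are NOT isomorphic.

Connected components of G1: 1 component(s) with vertex sets [[0, 1, 2, 3, 4, 5, 6, 7, 8, 9, 10]], sizes [11].
Connected components of G2: 2 component(s) with vertex sets [[5], [0, 1, 2, 3, 4, 6, 7, 8, 9, 10]], sizes [1, 10].
The number of connected components (and the multiset of component sizes) is an isomorphism invariant — an isomorphism maps each component of G1 bijectively onto a component of G2. Since G1 has 1 component(s) and G2 has 2, they cannot be isomorphic.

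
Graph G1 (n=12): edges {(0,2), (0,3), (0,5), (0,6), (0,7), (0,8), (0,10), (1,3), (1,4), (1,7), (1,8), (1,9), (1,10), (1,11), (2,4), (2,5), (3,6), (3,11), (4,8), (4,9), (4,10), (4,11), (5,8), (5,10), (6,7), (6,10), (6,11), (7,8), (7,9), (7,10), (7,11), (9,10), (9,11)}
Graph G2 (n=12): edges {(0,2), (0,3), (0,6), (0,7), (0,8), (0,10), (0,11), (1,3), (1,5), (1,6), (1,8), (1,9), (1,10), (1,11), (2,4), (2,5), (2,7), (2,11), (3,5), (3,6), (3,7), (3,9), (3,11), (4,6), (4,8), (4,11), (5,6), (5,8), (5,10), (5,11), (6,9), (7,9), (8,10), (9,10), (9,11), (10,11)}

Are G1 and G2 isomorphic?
No, not isomorphic

The graphs are NOT isomorphic.

Counting triangles (3-cliques): G1 has 26, G2 has 30.
Triangle count is an isomorphism invariant, so differing triangle counts rule out isomorphism.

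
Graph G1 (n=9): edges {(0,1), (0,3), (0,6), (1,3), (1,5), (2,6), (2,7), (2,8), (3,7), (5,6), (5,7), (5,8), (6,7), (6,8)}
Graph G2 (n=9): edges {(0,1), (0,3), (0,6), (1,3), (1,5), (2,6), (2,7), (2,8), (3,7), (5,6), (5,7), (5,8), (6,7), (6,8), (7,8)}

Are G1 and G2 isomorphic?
No, not isomorphic

The graphs are NOT isomorphic.

Counting edges: G1 has 14 edge(s); G2 has 15 edge(s).
Edge count is an isomorphism invariant (a bijection on vertices induces a bijection on edges), so differing edge counts rule out isomorphism.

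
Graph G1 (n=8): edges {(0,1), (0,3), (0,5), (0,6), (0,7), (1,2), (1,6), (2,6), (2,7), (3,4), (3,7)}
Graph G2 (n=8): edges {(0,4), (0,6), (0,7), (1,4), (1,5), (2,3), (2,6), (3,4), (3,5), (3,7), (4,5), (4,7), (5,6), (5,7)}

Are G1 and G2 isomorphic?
No, not isomorphic

The graphs are NOT isomorphic.

Degrees in G1: deg(0)=5, deg(1)=3, deg(2)=3, deg(3)=3, deg(4)=1, deg(5)=1, deg(6)=3, deg(7)=3.
Sorted degree sequence of G1: [5, 3, 3, 3, 3, 3, 1, 1].
Degrees in G2: deg(0)=3, deg(1)=2, deg(2)=2, deg(3)=4, deg(4)=5, deg(5)=5, deg(6)=3, deg(7)=4.
Sorted degree sequence of G2: [5, 5, 4, 4, 3, 3, 2, 2].
The (sorted) degree sequence is an isomorphism invariant, so since G1 and G2 have different degree sequences they cannot be isomorphic.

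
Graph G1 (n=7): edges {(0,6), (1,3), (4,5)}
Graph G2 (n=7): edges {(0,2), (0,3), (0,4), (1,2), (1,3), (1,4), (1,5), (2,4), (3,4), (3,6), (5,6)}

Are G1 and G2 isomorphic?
No, not isomorphic

The graphs are NOT isomorphic.

Connected components of G1: 4 component(s) with vertex sets [[2], [0, 6], [1, 3], [4, 5]], sizes [1, 2, 2, 2].
Connected components of G2: 1 component(s) with vertex sets [[0, 1, 2, 3, 4, 5, 6]], sizes [7].
The number of connected components (and the multiset of component sizes) is an isomorphism invariant — an isomorphism maps each component of G1 bijectively onto a component of G2. Since G1 has 4 component(s) and G2 has 1, they cannot be isomorphic.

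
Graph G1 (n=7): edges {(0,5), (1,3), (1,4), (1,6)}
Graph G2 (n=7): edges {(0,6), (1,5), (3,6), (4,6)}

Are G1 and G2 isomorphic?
Yes, isomorphic

The graphs are isomorphic.
One valid mapping φ: V(G1) → V(G2): 0→1, 1→6, 2→2, 3→4, 4→3, 5→5, 6→0

Verify φ preserves adjacency — for each edge of G1, its image is an edge of G2:
  (0,5) → (φ(0),φ(5)) = (1,5) ∈ E(G2) ✓
  (1,3) → (φ(1),φ(3)) = (4,6) ∈ E(G2) ✓
  (1,4) → (φ(1),φ(4)) = (3,6) ∈ E(G2) ✓
  (1,6) → (φ(1),φ(6)) = (0,6) ∈ E(G2) ✓
All 4 edges of G1 map to edges of G2, and |E(G1)| = |E(G2)| = 4, so φ is a bijection on edges as well as vertices. Hence G1 ≅ G2.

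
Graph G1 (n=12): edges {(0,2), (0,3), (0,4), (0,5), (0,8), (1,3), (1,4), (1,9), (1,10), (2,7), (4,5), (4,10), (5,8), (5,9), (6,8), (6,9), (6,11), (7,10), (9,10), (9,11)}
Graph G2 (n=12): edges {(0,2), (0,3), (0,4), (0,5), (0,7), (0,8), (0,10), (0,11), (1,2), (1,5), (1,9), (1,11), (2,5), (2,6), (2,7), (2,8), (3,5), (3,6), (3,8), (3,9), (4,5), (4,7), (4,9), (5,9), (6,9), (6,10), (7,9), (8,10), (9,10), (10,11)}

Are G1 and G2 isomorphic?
No, not isomorphic

The graphs are NOT isomorphic.

Counting triangles (3-cliques): G1 has 5, G2 has 16.
Triangle count is an isomorphism invariant, so differing triangle counts rule out isomorphism.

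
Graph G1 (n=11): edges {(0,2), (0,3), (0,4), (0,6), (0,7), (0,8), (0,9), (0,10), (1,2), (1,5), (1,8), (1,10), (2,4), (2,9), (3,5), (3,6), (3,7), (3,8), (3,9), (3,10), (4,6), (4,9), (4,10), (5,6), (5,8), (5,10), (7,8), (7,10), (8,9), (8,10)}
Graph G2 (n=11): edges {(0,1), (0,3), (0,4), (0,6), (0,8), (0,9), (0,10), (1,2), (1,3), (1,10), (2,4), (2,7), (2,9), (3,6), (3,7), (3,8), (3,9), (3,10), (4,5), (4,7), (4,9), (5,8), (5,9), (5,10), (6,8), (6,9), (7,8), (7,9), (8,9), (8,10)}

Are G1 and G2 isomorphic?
Yes, isomorphic

The graphs are isomorphic.
One valid mapping φ: V(G1) → V(G2): 0→9, 1→1, 2→2, 3→8, 4→4, 5→10, 6→5, 7→6, 8→3, 9→7, 10→0

Verify φ preserves adjacency — for each edge of G1, its image is an edge of G2:
  (0,2) → (φ(0),φ(2)) = (2,9) ∈ E(G2) ✓
  (0,3) → (φ(0),φ(3)) = (8,9) ∈ E(G2) ✓
  (0,4) → (φ(0),φ(4)) = (4,9) ∈ E(G2) ✓
  (0,6) → (φ(0),φ(6)) = (5,9) ∈ E(G2) ✓
  (0,7) → (φ(0),φ(7)) = (6,9) ∈ E(G2) ✓
  (0,8) → (φ(0),φ(8)) = (3,9) ∈ E(G2) ✓
  (0,9) → (φ(0),φ(9)) = (7,9) ∈ E(G2) ✓
  (0,10) → (φ(0),φ(10)) = (0,9) ∈ E(G2) ✓
  (1,2) → (φ(1),φ(2)) = (1,2) ∈ E(G2) ✓
  (1,5) → (φ(1),φ(5)) = (1,10) ∈ E(G2) ✓
  (1,8) → (φ(1),φ(8)) = (1,3) ∈ E(G2) ✓
  (1,10) → (φ(1),φ(10)) = (0,1) ∈ E(G2) ✓
  (2,4) → (φ(2),φ(4)) = (2,4) ∈ E(G2) ✓
  (2,9) → (φ(2),φ(9)) = (2,7) ∈ E(G2) ✓
  (3,5) → (φ(3),φ(5)) = (8,10) ∈ E(G2) ✓
  (3,6) → (φ(3),φ(6)) = (5,8) ∈ E(G2) ✓
  (3,7) → (φ(3),φ(7)) = (6,8) ∈ E(G2) ✓
  (3,8) → (φ(3),φ(8)) = (3,8) ∈ E(G2) ✓
  (3,9) → (φ(3),φ(9)) = (7,8) ∈ E(G2) ✓
  (3,10) → (φ(3),φ(10)) = (0,8) ∈ E(G2) ✓
  (4,6) → (φ(4),φ(6)) = (4,5) ∈ E(G2) ✓
  (4,9) → (φ(4),φ(9)) = (4,7) ∈ E(G2) ✓
  (4,10) → (φ(4),φ(10)) = (0,4) ∈ E(G2) ✓
  (5,6) → (φ(5),φ(6)) = (5,10) ∈ E(G2) ✓
  (5,8) → (φ(5),φ(8)) = (3,10) ∈ E(G2) ✓
  (5,10) → (φ(5),φ(10)) = (0,10) ∈ E(G2) ✓
  (7,8) → (φ(7),φ(8)) = (3,6) ∈ E(G2) ✓
  (7,10) → (φ(7),φ(10)) = (0,6) ∈ E(G2) ✓
  (8,9) → (φ(8),φ(9)) = (3,7) ∈ E(G2) ✓
  (8,10) → (φ(8),φ(10)) = (0,3) ∈ E(G2) ✓
All 30 edges of G1 map to edges of G2, and |E(G1)| = |E(G2)| = 30, so φ is a bijection on edges as well as vertices. Hence G1 ≅ G2.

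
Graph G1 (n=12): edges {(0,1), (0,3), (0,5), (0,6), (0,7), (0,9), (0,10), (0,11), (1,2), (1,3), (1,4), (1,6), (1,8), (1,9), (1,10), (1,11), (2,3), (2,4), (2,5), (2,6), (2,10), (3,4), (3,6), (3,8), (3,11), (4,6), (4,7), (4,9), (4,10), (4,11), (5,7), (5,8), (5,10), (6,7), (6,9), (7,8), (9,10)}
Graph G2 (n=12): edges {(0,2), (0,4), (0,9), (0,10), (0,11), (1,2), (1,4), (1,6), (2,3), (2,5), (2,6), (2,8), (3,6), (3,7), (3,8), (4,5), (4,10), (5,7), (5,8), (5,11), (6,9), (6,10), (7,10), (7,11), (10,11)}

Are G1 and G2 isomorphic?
No, not isomorphic

The graphs are NOT isomorphic.

Counting triangles (3-cliques): G1 has 37, G2 has 8.
Triangle count is an isomorphism invariant, so differing triangle counts rule out isomorphism.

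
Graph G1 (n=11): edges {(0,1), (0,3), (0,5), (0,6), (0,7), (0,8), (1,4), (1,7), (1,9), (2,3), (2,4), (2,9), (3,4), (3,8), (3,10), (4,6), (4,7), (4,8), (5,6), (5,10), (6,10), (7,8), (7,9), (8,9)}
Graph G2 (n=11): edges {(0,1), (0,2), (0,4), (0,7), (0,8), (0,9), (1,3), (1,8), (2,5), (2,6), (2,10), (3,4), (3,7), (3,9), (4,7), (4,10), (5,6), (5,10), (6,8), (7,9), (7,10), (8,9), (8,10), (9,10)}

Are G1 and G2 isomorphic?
Yes, isomorphic

The graphs are isomorphic.
One valid mapping φ: V(G1) → V(G2): 0→10, 1→4, 2→1, 3→8, 4→0, 5→5, 6→2, 7→7, 8→9, 9→3, 10→6

Verify φ preserves adjacency — for each edge of G1, its image is an edge of G2:
  (0,1) → (φ(0),φ(1)) = (4,10) ∈ E(G2) ✓
  (0,3) → (φ(0),φ(3)) = (8,10) ∈ E(G2) ✓
  (0,5) → (φ(0),φ(5)) = (5,10) ∈ E(G2) ✓
  (0,6) → (φ(0),φ(6)) = (2,10) ∈ E(G2) ✓
  (0,7) → (φ(0),φ(7)) = (7,10) ∈ E(G2) ✓
  (0,8) → (φ(0),φ(8)) = (9,10) ∈ E(G2) ✓
  (1,4) → (φ(1),φ(4)) = (0,4) ∈ E(G2) ✓
  (1,7) → (φ(1),φ(7)) = (4,7) ∈ E(G2) ✓
  (1,9) → (φ(1),φ(9)) = (3,4) ∈ E(G2) ✓
  (2,3) → (φ(2),φ(3)) = (1,8) ∈ E(G2) ✓
  (2,4) → (φ(2),φ(4)) = (0,1) ∈ E(G2) ✓
  (2,9) → (φ(2),φ(9)) = (1,3) ∈ E(G2) ✓
  (3,4) → (φ(3),φ(4)) = (0,8) ∈ E(G2) ✓
  (3,8) → (φ(3),φ(8)) = (8,9) ∈ E(G2) ✓
  (3,10) → (φ(3),φ(10)) = (6,8) ∈ E(G2) ✓
  (4,6) → (φ(4),φ(6)) = (0,2) ∈ E(G2) ✓
  (4,7) → (φ(4),φ(7)) = (0,7) ∈ E(G2) ✓
  (4,8) → (φ(4),φ(8)) = (0,9) ∈ E(G2) ✓
  (5,6) → (φ(5),φ(6)) = (2,5) ∈ E(G2) ✓
  (5,10) → (φ(5),φ(10)) = (5,6) ∈ E(G2) ✓
  (6,10) → (φ(6),φ(10)) = (2,6) ∈ E(G2) ✓
  (7,8) → (φ(7),φ(8)) = (7,9) ∈ E(G2) ✓
  (7,9) → (φ(7),φ(9)) = (3,7) ∈ E(G2) ✓
  (8,9) → (φ(8),φ(9)) = (3,9) ∈ E(G2) ✓
All 24 edges of G1 map to edges of G2, and |E(G1)| = |E(G2)| = 24, so φ is a bijection on edges as well as vertices. Hence G1 ≅ G2.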